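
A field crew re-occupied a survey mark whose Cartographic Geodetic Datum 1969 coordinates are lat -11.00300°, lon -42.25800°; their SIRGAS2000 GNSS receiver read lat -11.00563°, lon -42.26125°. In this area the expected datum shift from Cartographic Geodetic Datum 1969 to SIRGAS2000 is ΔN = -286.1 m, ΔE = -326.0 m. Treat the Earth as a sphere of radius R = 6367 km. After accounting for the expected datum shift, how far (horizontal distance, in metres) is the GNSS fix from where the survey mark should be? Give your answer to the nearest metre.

29 m

Observed coordinate differences: Δφ = -0.00263°, Δλ = -0.00325°.
Converting to metres (1° lat = 111125 m, cos φ = 0.981617): observed ΔN = -292.3 m, observed ΔE = -354.5 m.
Subtracting the expected shift leaves a residual of -292.3 − (-286.1) = -6.2 m north and -354.5 − (-326.0) = -28.5 m east.
Residual distance = √((-6.2)² + (-28.5)²) = 29.2 m.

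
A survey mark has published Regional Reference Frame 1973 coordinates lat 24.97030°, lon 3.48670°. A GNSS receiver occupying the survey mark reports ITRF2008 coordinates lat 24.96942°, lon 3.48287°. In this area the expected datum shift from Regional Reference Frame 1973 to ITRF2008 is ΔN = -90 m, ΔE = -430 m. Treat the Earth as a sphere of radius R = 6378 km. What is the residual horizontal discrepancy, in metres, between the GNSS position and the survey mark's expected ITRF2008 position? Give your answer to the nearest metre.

44 m

Observed coordinate differences: Δφ = -0.00088°, Δλ = -0.00383°.
Converting to metres (1° lat = 111317 m, cos φ = 0.906527): observed ΔN = -98.0 m, observed ΔE = -386.5 m.
Subtracting the expected shift leaves a residual of -98.0 − (-90) = -8.0 m north and -386.5 − (-430) = 43.5 m east.
Residual distance = √((-8.0)² + 43.5²) = 44.2 m.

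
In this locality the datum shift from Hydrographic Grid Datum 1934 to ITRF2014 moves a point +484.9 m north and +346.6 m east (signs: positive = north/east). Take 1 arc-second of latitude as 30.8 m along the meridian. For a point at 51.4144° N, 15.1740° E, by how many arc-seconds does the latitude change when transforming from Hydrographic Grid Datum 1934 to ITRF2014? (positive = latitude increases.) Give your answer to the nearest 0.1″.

Δφ = 15.7″

1″ of latitude = 30.80 m, so Δφ = 484.9 / 30.80 = 15.744″.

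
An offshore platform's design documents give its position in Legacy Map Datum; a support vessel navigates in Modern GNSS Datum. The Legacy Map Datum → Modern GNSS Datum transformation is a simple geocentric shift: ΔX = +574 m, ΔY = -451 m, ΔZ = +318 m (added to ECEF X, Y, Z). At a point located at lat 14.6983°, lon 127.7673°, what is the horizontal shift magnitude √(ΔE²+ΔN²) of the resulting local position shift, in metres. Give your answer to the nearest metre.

519 m

The local east axis at (φ, λ) is (−sin λ, cos λ, 0), so ΔE = −sin(127.7673°)·574 + cos(127.7673°)·(-451) = -177.53 m.
The local north axis is (−sin φ cos λ, −sin φ sin λ, cos φ), giving ΔN = 89.198 + 90.459 + 307.594 = 487.25 m.
Horizontal magnitude = √(ΔE² + ΔN²) = √((-177.53)² + 487.25²) = 518.59 m.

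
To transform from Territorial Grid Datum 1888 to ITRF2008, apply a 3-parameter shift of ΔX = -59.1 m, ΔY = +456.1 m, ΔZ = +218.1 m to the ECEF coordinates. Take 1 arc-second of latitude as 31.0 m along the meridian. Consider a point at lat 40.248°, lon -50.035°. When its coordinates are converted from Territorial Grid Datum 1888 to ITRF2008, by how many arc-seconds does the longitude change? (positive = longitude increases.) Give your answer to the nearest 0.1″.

Δλ = 10.5″

sin φ = 0.646097, cos φ = 0.763255, sin λ = -0.766437, cos λ = 0.642320.
East component: ΔE = −sin λ·ΔX + cos λ·ΔY = −(-0.766437)(-59.1) + (0.642320)(456.1) = 247.67 m.
1° of latitude spans 3600 × 31.00 = 111600 m; at latitude φ, 1° of longitude spans that × cos φ = 85179.3 m, so Δλ = 247.67 / 85179.3 × 3600 = 10.467″.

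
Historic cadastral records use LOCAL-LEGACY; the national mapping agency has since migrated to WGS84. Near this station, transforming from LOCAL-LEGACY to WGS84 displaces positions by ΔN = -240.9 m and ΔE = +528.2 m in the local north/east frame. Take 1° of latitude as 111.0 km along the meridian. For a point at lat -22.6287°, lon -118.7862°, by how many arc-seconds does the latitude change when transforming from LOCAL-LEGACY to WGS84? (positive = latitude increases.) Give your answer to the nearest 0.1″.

Δφ = -7.8″

1° of latitude = 111.0 km, so Δφ = -240.9 / 111000 = -0.0021703° = -7.813″.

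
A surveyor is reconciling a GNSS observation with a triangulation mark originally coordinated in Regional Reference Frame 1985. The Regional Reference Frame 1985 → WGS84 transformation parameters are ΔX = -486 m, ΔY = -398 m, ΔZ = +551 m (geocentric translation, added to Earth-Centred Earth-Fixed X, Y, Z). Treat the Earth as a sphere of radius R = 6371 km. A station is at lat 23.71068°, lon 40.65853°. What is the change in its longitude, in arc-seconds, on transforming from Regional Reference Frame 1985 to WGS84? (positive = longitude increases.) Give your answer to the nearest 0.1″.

sin φ = 0.402118, cos φ = 0.915588, sin λ = 0.651550, cos λ = 0.758606.
East component: ΔE = −sin λ·ΔX + cos λ·ΔY = −(0.651550)(-486) + (0.758606)(-398) = 14.73 m.
1° of latitude spans πR/180 = 111195 m; at latitude φ, 1° of longitude spans that × cos φ = 101808.7 m, so Δλ = 14.73 / 101808.7 × 3600 = 0.521″.

Δλ = 0.5″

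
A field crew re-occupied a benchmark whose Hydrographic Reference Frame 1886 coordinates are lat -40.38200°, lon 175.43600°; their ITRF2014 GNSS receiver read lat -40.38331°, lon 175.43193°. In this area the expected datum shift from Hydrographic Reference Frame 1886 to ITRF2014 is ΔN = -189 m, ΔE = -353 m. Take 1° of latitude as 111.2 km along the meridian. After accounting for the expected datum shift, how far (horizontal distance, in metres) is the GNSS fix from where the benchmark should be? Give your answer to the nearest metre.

44 m

Observed coordinate differences: Δφ = -0.00131°, Δλ = -0.00407°.
Converting to metres (1° lat = 111200 m, cos φ = 0.761742): observed ΔN = -145.7 m, observed ΔE = -344.8 m.
Subtracting the expected shift leaves a residual of -145.7 − (-189) = 43.3 m north and -344.8 − (-353) = 8.2 m east.
Residual distance = √(43.3² + 8.2²) = 44.1 m.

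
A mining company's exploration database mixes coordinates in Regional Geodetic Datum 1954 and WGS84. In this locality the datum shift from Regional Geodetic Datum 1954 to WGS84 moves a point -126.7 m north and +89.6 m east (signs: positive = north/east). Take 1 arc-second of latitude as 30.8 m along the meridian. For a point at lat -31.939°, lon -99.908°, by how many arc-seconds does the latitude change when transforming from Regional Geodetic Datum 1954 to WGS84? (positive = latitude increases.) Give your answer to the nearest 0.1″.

1″ of latitude = 30.80 m, so Δφ = -126.7 / 30.80 = -4.114″.

Δφ = -4.1″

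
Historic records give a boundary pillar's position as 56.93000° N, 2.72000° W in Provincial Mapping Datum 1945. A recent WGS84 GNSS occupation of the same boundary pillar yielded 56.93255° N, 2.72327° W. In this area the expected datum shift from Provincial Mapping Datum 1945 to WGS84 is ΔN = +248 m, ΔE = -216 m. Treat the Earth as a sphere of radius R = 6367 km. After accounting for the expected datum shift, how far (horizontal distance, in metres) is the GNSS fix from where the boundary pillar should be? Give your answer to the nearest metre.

Observed coordinate differences: Δφ = +0.00255°, Δλ = -0.00327°.
Converting to metres (1° lat = 111125 m, cos φ = 0.545663): observed ΔN = 283.4 m, observed ΔE = -198.3 m.
Subtracting the expected shift leaves a residual of 283.4 − (248) = 35.4 m north and -198.3 − (-216) = 17.7 m east.
Residual distance = √(35.4² + 17.7²) = 39.6 m.

40 m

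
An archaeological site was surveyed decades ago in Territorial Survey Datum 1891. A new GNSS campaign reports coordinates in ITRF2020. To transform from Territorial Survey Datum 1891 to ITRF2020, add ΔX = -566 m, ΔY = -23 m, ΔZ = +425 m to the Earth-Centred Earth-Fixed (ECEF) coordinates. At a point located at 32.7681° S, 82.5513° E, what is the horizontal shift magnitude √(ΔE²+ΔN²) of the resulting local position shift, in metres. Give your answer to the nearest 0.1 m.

At φ = -32.7681°, λ = 82.5513°: sin φ = -0.541240, cos φ = 0.840868, sin λ = 0.991561, cos λ = 0.129638.
ΔE = −sin λ·ΔX + cos λ·ΔY = −(0.991561)·(-566) + (0.129638)·(-23) = 558.24 m.
ΔN = −sin φ cos λ·ΔX − sin φ sin λ·ΔY + cos φ·ΔZ = −(-0.541240)(0.129638)(-566) − (-0.541240)(0.991561)(-23) + (0.840868)(425) = 305.31 m.
Horizontal magnitude = √(ΔE² + ΔN²) = √(558.24² + 305.31²) = 636.28 m.

636.3 m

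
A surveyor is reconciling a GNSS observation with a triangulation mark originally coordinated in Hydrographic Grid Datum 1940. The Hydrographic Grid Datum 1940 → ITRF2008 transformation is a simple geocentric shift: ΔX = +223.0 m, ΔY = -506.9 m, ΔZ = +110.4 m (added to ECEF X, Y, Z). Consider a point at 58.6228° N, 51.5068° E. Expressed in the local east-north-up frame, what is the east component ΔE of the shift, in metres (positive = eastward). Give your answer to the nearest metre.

ΔE = -490 m

The local east axis at (φ, λ) is (−sin λ, cos λ, 0), so ΔE = −sin(51.5068°)·223.0 + cos(51.5068°)·(-506.9) = -490.04 m.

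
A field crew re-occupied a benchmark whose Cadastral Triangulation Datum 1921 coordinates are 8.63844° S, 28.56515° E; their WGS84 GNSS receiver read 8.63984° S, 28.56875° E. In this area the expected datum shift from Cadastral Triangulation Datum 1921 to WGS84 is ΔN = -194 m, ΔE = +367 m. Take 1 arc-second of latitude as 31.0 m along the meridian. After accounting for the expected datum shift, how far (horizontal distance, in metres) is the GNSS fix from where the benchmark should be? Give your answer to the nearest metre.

48 m

Observed coordinate differences: Δφ = -0.00140°, Δλ = +0.00360°.
Converting to metres (1° lat = 111600 m, cos φ = 0.988656): observed ΔN = -156.2 m, observed ΔE = 397.2 m.
Subtracting the expected shift leaves a residual of -156.2 − (-194) = 37.8 m north and 397.2 − (367) = 30.2 m east.
Residual distance = √(37.8² + 30.2²) = 48.4 m.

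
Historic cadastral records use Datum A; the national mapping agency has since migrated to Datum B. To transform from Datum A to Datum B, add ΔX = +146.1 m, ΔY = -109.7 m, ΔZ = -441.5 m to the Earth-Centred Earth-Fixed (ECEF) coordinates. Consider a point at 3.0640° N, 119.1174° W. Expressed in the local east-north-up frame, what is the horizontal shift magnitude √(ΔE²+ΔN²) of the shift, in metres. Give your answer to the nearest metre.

The local east axis at (φ, λ) is (−sin λ, cos λ, 0), so ΔE = −sin(-119.1174°)·146.1 + cos(-119.1174°)·(-109.7) = 181.02 m.
The local north axis is (−sin φ cos λ, −sin φ sin λ, cos φ), giving ΔN = 3.800 − 5.123 − 440.869 = -442.19 m.
Horizontal magnitude = √(ΔE² + ΔN²) = √(181.02² + (-442.19)²) = 477.81 m.

478 m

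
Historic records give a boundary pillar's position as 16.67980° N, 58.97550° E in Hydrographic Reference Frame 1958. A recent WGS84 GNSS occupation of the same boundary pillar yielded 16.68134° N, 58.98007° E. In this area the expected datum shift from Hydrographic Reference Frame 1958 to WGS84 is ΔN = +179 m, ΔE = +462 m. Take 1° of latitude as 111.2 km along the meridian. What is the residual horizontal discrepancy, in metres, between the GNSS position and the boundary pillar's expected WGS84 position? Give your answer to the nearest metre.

26 m

Observed coordinate differences: Δφ = +0.00154°, Δλ = +0.00457°.
Converting to metres (1° lat = 111200 m, cos φ = 0.957924): observed ΔN = 171.2 m, observed ΔE = 486.8 m.
Subtracting the expected shift leaves a residual of 171.2 − (179) = -7.8 m north and 486.8 − (462) = 24.8 m east.
Residual distance = √((-7.8)² + 24.8²) = 26.0 m.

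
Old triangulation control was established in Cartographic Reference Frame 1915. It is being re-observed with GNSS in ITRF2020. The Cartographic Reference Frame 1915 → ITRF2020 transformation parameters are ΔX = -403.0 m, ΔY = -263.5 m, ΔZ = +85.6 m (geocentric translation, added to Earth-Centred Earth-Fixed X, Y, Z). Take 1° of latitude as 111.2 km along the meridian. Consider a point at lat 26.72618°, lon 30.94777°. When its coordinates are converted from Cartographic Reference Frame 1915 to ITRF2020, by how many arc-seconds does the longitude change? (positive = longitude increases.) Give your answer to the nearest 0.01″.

Δλ = -0.68″

sin φ = 0.449727, cos φ = 0.893166, sin λ = 0.514256, cos λ = 0.857636.
East component: ΔE = −sin λ·ΔX + cos λ·ΔY = −(0.514256)(-403.0) + (0.857636)(-263.5) = -18.74 m.
1° of latitude spans 111200 m; at latitude φ, 1° of longitude spans that × cos φ = 99320.1 m, so Δλ = -18.74 / 99320.1 × 3600 = -0.679″.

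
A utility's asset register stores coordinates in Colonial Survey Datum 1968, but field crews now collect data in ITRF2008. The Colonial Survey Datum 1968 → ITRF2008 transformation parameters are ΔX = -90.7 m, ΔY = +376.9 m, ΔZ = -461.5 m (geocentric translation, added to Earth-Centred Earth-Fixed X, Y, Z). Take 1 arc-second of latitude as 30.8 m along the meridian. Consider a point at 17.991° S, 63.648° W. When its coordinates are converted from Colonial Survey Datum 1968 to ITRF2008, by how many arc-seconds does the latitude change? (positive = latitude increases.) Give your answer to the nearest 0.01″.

Δφ = -18.04″

sin φ = -0.308868, cos φ = 0.951105, sin λ = -0.896084, cos λ = 0.443885.
North component: ΔN = −sin φ cos λ·ΔX − sin φ sin λ·ΔY + cos φ·ΔZ = −(-0.308868)(0.443885)(-90.7) − (-0.308868)(-0.896084)(376.9) + (0.951105)(-461.5) = -555.69 m.
1° of latitude spans 3600 × 30.80 = 110880 m, so Δφ = -555.69 / 110880 × 3600 = -18.042″.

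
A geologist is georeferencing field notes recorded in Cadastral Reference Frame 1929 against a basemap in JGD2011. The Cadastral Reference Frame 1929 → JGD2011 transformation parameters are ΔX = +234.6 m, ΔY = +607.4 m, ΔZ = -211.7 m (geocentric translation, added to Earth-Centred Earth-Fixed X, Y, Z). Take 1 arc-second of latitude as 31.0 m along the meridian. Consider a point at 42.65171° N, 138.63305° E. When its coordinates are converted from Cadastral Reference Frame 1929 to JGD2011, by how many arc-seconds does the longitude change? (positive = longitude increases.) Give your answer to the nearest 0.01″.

Δλ = -26.79″

sin φ = 0.677540, cos φ = 0.735486, sin λ = 0.660879, cos λ = -0.750492.
East component: ΔE = −sin λ·ΔX + cos λ·ΔY = −(0.660879)(234.6) + (-0.750492)(607.4) = -610.89 m.
1° of latitude spans 3600 × 31.00 = 111600 m; at latitude φ, 1° of longitude spans that × cos φ = 82080.2 m, so Δλ = -610.89 / 82080.2 × 3600 = -26.793″.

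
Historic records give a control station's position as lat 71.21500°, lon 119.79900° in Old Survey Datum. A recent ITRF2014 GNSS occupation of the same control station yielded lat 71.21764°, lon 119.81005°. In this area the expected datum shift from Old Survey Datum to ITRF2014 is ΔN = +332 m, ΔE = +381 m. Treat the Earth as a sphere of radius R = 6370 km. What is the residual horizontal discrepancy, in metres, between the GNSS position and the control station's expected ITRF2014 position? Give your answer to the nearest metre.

41 m

Observed coordinate differences: Δφ = +0.00264°, Δλ = +0.01105°.
Converting to metres (1° lat = 111177 m, cos φ = 0.322018): observed ΔN = 293.5 m, observed ΔE = 395.6 m.
Subtracting the expected shift leaves a residual of 293.5 − (332) = -38.5 m north and 395.6 − (381) = 14.6 m east.
Residual distance = √((-38.5)² + 14.6²) = 41.2 m.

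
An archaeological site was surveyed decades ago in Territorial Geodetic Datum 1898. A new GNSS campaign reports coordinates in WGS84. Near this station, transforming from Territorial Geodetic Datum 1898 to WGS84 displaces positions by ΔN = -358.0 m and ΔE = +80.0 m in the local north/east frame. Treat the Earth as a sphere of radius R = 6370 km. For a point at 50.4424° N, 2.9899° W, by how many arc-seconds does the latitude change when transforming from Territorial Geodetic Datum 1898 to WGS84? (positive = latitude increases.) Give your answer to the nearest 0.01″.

Δφ = -11.59″

On a sphere of radius R, 1 rad of latitude = R, so Δφ = ΔN / R = -358.0 / 6370000 = -5.6201e-05 rad = -11.592″.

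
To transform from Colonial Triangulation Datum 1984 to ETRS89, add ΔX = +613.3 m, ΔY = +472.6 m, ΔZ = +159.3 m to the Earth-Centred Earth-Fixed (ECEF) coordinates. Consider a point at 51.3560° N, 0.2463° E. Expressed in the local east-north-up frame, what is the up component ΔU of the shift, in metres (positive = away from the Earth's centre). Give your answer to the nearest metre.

ΔU = 509 m

The local up (radial) axis is (cos φ cos λ, cos φ sin λ, sin φ), giving ΔU = 382.990 + 1.269 + 124.420 = 508.68 m.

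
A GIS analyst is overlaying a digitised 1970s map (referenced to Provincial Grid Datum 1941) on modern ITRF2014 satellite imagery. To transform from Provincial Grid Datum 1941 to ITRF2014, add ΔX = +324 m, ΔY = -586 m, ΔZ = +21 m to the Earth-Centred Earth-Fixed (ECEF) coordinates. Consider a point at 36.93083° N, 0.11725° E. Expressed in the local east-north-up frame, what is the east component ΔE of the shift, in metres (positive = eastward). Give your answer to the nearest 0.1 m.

At φ = 36.93083°, λ = 0.11725°: sin φ = 0.600850, cos φ = 0.799361, sin λ = 0.002046, cos λ = 0.999998.
ΔE = −sin λ·ΔX + cos λ·ΔY = −(0.002046)·(324) + (0.999998)·(-586) = -586.66 m.

ΔE = -586.7 m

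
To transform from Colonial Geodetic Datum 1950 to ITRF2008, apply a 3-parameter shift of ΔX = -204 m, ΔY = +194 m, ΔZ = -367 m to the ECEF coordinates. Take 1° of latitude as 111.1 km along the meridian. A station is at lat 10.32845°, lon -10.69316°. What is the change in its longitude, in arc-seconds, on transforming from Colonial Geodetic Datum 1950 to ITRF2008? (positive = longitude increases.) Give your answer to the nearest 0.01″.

Δλ = 5.03″

sin φ = 0.179291, cos φ = 0.983796, sin λ = -0.185549, cos λ = 0.982635.
East component: ΔE = −sin λ·ΔX + cos λ·ΔY = −(-0.185549)(-204) + (0.982635)(194) = 152.78 m.
1° of latitude spans 111100 m; at latitude φ, 1° of longitude spans that × cos φ = 109299.8 m, so Δλ = 152.78 / 109299.8 × 3600 = 5.032″.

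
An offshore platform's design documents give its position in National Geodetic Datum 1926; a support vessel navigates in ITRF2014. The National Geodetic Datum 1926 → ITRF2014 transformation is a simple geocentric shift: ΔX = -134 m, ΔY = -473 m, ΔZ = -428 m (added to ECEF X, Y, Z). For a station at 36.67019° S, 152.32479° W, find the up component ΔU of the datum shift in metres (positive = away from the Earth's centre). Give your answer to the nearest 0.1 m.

ΔU = 527.0 m

The local up (radial) axis is (cos φ cos λ, cos φ sin λ, sin φ), giving ΔU = 95.183 + 176.210 + 255.605 = 527.00 m.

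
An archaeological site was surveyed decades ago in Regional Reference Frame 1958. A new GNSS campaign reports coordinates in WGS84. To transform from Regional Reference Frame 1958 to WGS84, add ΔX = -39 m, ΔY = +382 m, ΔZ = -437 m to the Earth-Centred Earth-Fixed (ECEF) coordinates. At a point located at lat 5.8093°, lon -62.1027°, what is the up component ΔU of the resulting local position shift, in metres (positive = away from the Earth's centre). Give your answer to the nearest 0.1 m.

ΔU = -398.3 m

The local up (radial) axis is (cos φ cos λ, cos φ sin λ, sin φ), giving ΔU = -18.154 − 335.873 − 44.232 = -398.26 m.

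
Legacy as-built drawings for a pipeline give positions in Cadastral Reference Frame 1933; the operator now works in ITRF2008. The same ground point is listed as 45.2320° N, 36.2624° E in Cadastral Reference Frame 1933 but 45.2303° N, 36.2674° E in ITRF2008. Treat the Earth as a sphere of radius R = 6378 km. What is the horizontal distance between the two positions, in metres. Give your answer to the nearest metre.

Δφ = 45.2303° − 45.2320° = -0.0017°; Δλ = 36.2674° − 36.2624° = +0.0050°.
1° along a meridian = πR/180 = 111317 m.
ΔN = Δφ × 111317 = -189.2 m; ΔE = Δλ × 111317 × cos(45.2320°) = +0.0050 × 111317 × 0.704238 = 392.0 m.
Distance = √(ΔE² + ΔN²) = √(392.0² + (-189.2)²) = 435.3 m.

435 m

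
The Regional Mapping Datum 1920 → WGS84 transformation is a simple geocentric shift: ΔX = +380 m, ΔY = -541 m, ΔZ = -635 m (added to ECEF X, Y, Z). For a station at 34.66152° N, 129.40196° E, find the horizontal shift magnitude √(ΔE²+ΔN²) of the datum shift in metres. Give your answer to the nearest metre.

156 m

The local east axis at (φ, λ) is (−sin λ, cos λ, 0), so ΔE = −sin(129.40196°)·380 + cos(129.40196°)·(-541) = 49.77 m.
The local north axis is (−sin φ cos λ, −sin φ sin λ, cos φ), giving ΔN = 137.181 + 237.749 − 522.304 = -147.37 m.
Horizontal magnitude = √(ΔE² + ΔN²) = √(49.77² + (-147.37)²) = 155.55 m.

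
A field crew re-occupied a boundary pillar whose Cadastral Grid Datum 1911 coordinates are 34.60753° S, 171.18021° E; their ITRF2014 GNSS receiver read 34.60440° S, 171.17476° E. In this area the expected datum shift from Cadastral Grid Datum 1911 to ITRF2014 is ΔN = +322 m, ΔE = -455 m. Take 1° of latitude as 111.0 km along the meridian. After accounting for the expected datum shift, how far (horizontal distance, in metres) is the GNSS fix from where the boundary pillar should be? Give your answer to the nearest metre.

50 m

Observed coordinate differences: Δφ = +0.00313°, Δλ = -0.00545°.
Converting to metres (1° lat = 111000 m, cos φ = 0.823062): observed ΔN = 347.4 m, observed ΔE = -497.9 m.
Subtracting the expected shift leaves a residual of 347.4 − (322) = 25.4 m north and -497.9 − (-455) = -42.9 m east.
Residual distance = √(25.4² + (-42.9)²) = 49.9 m.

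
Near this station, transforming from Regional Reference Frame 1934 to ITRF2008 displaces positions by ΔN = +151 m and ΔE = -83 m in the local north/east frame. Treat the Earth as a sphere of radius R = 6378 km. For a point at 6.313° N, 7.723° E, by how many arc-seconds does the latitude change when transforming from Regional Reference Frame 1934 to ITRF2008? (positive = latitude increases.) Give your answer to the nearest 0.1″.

Δφ = 4.9″

On a sphere of radius R, 1 rad of latitude = R, so Δφ = ΔN / R = 151.0 / 6378000 = 2.3675e-05 rad = 4.883″.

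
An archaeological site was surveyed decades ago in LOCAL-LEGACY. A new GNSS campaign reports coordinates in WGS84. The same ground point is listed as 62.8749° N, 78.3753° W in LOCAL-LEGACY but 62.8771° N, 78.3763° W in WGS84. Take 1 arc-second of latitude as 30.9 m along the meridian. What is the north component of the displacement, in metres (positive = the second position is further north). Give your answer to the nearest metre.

ΔN = 245 m

Δφ = 62.8771° − 62.8749° = +0.0022°; Δλ = -78.3763° − -78.3753° = -0.0010°.
1° of latitude = 3600 × 30.90 = 111240 m.
ΔN = Δφ × 111240 = 244.7 m; ΔE = Δλ × 111240 × cos(62.8749°) = -0.0010 × 111240 × 0.455935 = -50.7 m.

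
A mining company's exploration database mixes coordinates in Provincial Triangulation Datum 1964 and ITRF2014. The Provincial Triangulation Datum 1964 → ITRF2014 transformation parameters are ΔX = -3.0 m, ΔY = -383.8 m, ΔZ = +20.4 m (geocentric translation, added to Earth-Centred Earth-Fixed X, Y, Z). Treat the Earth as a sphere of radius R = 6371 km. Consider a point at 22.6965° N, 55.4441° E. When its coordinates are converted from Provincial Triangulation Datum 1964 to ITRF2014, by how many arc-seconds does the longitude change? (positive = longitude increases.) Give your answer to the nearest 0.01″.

Δλ = -7.55″

sin φ = 0.385850, cos φ = 0.922562, sin λ = 0.823573, cos λ = 0.567210.
East component: ΔE = −sin λ·ΔX + cos λ·ΔY = −(0.823573)(-3.0) + (0.567210)(-383.8) = -215.22 m.
1° of latitude spans πR/180 = 111195 m; at latitude φ, 1° of longitude spans that × cos φ = 102584.2 m, so Δλ = -215.22 / 102584.2 × 3600 = -7.553″.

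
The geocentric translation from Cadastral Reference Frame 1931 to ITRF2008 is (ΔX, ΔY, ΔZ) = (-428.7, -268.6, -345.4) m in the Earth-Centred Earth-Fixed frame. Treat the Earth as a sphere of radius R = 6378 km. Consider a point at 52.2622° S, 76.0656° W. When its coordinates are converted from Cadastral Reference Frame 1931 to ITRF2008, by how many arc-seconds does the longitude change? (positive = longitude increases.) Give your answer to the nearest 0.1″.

sin φ = -0.790820, cos φ = 0.612049, sin λ = -0.970572, cos λ = 0.240811.
East component: ΔE = −sin λ·ΔX + cos λ·ΔY = −(-0.970572)(-428.7) + (0.240811)(-268.6) = -480.77 m.
1° of latitude spans πR/180 = 111317 m; at latitude φ, 1° of longitude spans that × cos φ = 68131.5 m, so Δλ = -480.77 / 68131.5 × 3600 = -25.403″.

Δλ = -25.4″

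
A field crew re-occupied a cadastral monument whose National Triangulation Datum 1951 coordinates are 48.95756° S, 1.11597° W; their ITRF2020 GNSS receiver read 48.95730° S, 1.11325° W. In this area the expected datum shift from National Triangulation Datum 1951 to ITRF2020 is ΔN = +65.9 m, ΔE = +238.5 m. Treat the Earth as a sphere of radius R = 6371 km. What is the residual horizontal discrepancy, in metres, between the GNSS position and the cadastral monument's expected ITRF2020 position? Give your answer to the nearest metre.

Observed coordinate differences: Δφ = +0.00026°, Δλ = +0.00272°.
Converting to metres (1° lat = 111195 m, cos φ = 0.656618): observed ΔN = 28.9 m, observed ΔE = 198.6 m.
Subtracting the expected shift leaves a residual of 28.9 − (65.9) = -37.0 m north and 198.6 − (238.5) = -39.9 m east.
Residual distance = √((-37.0)² + (-39.9)²) = 54.4 m.

54 m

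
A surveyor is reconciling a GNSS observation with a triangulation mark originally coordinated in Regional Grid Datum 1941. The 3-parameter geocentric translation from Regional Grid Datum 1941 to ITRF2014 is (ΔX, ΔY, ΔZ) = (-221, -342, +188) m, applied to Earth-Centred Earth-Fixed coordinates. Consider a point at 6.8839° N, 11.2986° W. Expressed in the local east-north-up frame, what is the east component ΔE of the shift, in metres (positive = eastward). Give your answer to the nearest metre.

At φ = 6.8839°, λ = -11.2986°: sin φ = 0.119858, cos φ = 0.992791, sin λ = -0.195922, cos λ = 0.980619.
ΔE = −sin λ·ΔX + cos λ·ΔY = −(-0.195922)·(-221) + (0.980619)·(-342) = -378.67 m.

ΔE = -379 m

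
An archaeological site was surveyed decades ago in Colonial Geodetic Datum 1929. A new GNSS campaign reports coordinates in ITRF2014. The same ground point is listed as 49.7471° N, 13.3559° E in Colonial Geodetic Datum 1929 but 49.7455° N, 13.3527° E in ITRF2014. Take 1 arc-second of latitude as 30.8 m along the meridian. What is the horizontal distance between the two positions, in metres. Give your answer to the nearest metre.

290 m

Δφ = 49.7455° − 49.7471° = -0.0016°; Δλ = 13.3527° − 13.3559° = -0.0032°.
1° of latitude = 3600 × 30.80 = 110880 m.
ΔN = Δφ × 110880 = -177.4 m; ΔE = Δλ × 110880 × cos(49.7471°) = -0.0032 × 110880 × 0.646163 = -229.3 m.
Distance = √(ΔE² + ΔN²) = √((-229.3)² + (-177.4)²) = 289.9 m.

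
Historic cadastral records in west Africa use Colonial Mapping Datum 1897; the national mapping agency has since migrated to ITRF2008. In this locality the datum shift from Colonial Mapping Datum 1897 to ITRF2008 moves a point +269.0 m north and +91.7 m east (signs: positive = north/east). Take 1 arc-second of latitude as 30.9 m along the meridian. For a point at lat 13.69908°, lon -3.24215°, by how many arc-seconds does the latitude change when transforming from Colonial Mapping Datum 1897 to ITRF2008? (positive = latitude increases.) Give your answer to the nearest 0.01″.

1″ of latitude = 30.90 m, so Δφ = 269.0 / 30.90 = 8.706″.

Δφ = 8.71″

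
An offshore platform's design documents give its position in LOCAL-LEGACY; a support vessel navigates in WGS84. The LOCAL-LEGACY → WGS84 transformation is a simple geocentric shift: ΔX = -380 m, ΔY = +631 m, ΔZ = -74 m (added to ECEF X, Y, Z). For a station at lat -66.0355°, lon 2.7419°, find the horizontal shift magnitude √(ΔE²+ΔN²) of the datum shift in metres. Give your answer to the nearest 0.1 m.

736.6 m

The local east axis at (φ, λ) is (−sin λ, cos λ, 0), so ΔE = −sin(2.7419°)·(-380) + cos(2.7419°)·631 = 648.46 m.
The local north axis is (−sin φ cos λ, −sin φ sin λ, cos φ), giving ΔN = -346.845 + 27.583 − 30.057 = -349.32 m.
Horizontal magnitude = √(ΔE² + ΔN²) = √(648.46² + (-349.32)²) = 736.56 m.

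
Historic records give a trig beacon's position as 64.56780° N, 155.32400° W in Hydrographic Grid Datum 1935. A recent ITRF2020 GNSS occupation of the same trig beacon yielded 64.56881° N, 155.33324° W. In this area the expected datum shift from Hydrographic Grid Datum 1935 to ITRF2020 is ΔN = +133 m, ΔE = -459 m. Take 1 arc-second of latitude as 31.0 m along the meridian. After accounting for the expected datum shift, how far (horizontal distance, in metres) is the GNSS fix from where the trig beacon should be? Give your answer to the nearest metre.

Observed coordinate differences: Δφ = +0.00101°, Δλ = -0.00924°.
Converting to metres (1° lat = 111600 m, cos φ = 0.429443): observed ΔN = 112.7 m, observed ΔE = -442.8 m.
Subtracting the expected shift leaves a residual of 112.7 − (133) = -20.3 m north and -442.8 − (-459) = 16.2 m east.
Residual distance = √((-20.3)² + 16.2²) = 25.9 m.

26 m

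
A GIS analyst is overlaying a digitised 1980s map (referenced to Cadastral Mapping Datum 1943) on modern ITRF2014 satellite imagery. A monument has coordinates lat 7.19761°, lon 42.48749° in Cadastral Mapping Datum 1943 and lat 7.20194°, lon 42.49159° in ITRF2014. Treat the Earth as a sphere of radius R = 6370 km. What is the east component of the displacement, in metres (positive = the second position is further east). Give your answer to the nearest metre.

Δφ = 7.20194° − 7.19761° = +0.00433°; Δλ = 42.49159° − 42.48749° = +0.00410°.
1° along a meridian = πR/180 = 111177 m.
ΔN = Δφ × 111177 = 481.4 m; ΔE = Δλ × 111177 × cos(7.19761°) = +0.00410 × 111177 × 0.992120 = 452.2 m.

ΔE = 452 m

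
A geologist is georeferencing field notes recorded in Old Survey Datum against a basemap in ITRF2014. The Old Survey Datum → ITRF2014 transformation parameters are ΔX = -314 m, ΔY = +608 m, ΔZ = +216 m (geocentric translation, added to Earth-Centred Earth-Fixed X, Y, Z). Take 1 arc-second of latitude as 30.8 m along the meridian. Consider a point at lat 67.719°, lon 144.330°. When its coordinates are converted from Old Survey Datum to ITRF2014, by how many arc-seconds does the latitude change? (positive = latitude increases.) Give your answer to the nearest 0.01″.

sin φ = 0.925335, cos φ = 0.379149, sin λ = 0.583116, cos λ = -0.812389.
North component: ΔN = −sin φ cos λ·ΔX − sin φ sin λ·ΔY + cos φ·ΔZ = −(0.925335)(-0.812389)(-314) − (0.925335)(0.583116)(608) + (0.379149)(216) = -482.21 m.
1° of latitude spans 3600 × 30.80 = 110880 m, so Δφ = -482.21 / 110880 × 3600 = -15.656″.

Δφ = -15.66″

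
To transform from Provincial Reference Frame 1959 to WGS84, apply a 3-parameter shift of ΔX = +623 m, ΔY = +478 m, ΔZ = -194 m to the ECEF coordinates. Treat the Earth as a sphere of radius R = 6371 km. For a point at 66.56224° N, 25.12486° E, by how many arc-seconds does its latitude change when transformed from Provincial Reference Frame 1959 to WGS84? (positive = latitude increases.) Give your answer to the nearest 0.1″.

Δφ = -25.3″

sin φ = 0.917493, cos φ = 0.397753, sin λ = 0.424592, cos λ = 0.905385.
North component: ΔN = −sin φ cos λ·ΔX − sin φ sin λ·ΔY + cos φ·ΔZ = −(0.917493)(0.905385)(623) − (0.917493)(0.424592)(478) + (0.397753)(-194) = -780.89 m.
1° of latitude spans πR/180 = 111195 m, so Δφ = -780.89 / 111195 × 3600 = -25.282″.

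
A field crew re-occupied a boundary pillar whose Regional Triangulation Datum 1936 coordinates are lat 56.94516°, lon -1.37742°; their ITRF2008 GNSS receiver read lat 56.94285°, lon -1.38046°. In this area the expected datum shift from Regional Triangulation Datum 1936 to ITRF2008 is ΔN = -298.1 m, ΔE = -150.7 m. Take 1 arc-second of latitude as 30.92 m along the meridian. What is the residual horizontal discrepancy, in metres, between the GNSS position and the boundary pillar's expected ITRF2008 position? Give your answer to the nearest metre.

Observed coordinate differences: Δφ = -0.00231°, Δλ = -0.00304°.
Converting to metres (1° lat = 111312 m, cos φ = 0.545442): observed ΔN = -257.1 m, observed ΔE = -184.6 m.
Subtracting the expected shift leaves a residual of -257.1 − (-298.1) = 41.0 m north and -184.6 − (-150.7) = -33.9 m east.
Residual distance = √(41.0² + (-33.9)²) = 53.2 m.

53 m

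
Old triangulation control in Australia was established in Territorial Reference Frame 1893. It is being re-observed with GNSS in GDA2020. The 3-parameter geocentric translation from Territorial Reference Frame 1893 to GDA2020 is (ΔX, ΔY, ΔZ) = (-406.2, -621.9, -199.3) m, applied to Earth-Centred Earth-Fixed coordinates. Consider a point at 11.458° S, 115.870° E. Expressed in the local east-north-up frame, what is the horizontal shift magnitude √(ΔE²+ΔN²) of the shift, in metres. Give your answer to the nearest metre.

692 m

At φ = -11.458°, λ = 115.870°: sin φ = -0.198650, cos φ = 0.980071, sin λ = 0.899786, cos λ = -0.436331.
ΔE = −sin λ·ΔX + cos λ·ΔY = −(0.899786)·(-406.2) + (-0.436331)·(-621.9) = 636.85 m.
ΔN = −sin φ cos λ·ΔX − sin φ sin λ·ΔY + cos φ·ΔZ = −(-0.198650)(-0.436331)(-406.2) − (-0.198650)(0.899786)(-621.9) + (0.980071)(-199.3) = -271.28 m.
Horizontal magnitude = √(ΔE² + ΔN²) = √(636.85² + (-271.28)²) = 692.22 m.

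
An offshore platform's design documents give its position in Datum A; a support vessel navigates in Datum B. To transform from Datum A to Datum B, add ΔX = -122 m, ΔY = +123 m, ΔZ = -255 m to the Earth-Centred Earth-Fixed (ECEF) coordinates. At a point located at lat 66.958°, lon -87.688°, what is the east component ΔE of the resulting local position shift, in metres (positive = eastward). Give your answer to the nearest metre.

ΔE = -117 m

At φ = 66.958°, λ = -87.688°: sin φ = 0.920218, cos φ = 0.391406, sin λ = -0.999186, cos λ = 0.040341.
ΔE = −sin λ·ΔX + cos λ·ΔY = −(-0.999186)·(-122) + (0.040341)·(123) = -116.94 m.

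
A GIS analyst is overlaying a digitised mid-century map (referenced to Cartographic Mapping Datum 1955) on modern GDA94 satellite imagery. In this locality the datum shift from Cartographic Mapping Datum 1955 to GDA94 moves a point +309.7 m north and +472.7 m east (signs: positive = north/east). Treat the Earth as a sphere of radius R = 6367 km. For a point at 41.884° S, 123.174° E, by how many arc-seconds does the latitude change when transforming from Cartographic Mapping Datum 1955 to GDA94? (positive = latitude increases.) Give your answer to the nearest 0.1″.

On a sphere of radius R, 1 rad of latitude = R, so Δφ = ΔN / R = 309.7 / 6367000 = 4.8641e-05 rad = 10.033″.

Δφ = 10.0″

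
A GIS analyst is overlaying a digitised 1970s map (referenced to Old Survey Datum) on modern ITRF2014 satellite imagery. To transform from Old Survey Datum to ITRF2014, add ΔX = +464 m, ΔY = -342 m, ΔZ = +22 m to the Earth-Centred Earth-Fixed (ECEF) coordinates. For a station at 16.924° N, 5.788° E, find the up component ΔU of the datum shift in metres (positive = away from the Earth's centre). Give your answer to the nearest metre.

The local up (radial) axis is (cos φ cos λ, cos φ sin λ, sin φ), giving ΔU = 441.642 − 32.996 + 6.404 = 415.05 m.

ΔU = 415 m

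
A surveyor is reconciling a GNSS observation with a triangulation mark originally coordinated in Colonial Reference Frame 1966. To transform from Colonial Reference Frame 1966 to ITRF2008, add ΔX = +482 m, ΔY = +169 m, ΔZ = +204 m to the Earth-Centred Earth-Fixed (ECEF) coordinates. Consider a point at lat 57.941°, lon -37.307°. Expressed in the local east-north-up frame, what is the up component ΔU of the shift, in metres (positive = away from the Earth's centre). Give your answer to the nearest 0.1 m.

ΔU = 322.0 m

At φ = 57.941°, λ = -37.307°: sin φ = 0.847502, cos φ = 0.530792, sin λ = -0.606086, cos λ = 0.795399.
ΔU = cos φ cos λ·ΔX + cos φ sin λ·ΔY + sin φ·ΔZ = (0.530792)(0.795399)(482) + (0.530792)(-0.606086)(169) + (0.847502)(204) = 322.02 m.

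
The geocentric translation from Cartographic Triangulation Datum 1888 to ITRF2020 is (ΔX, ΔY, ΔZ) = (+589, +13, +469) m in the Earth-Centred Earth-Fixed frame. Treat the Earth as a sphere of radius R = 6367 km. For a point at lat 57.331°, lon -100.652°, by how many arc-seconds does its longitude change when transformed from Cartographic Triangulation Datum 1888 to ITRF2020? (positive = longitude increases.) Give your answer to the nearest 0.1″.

sin φ = 0.841803, cos φ = 0.539785, sin λ = -0.982768, cos λ = -0.184843.
East component: ΔE = −sin λ·ΔX + cos λ·ΔY = −(-0.982768)(589) + (-0.184843)(13) = 576.45 m.
1° of latitude spans πR/180 = 111125 m; at latitude φ, 1° of longitude spans that × cos φ = 59983.7 m, so Δλ = 576.45 / 59983.7 × 3600 = 34.596″.

Δλ = 34.6″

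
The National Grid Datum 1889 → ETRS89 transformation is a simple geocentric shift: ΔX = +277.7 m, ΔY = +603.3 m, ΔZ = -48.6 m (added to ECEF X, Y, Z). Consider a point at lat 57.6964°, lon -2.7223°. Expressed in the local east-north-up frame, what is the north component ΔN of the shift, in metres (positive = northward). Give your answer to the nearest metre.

ΔN = -236 m

At φ = 57.6964°, λ = -2.7223°: sin φ = 0.845228, cos φ = 0.534405, sin λ = -0.047495, cos λ = 0.998871.
ΔN = −sin φ cos λ·ΔX − sin φ sin λ·ΔY + cos φ·ΔZ = −(0.845228)(0.998871)(277.7) − (0.845228)(-0.047495)(603.3) + (0.534405)(-48.6) = -236.21 m.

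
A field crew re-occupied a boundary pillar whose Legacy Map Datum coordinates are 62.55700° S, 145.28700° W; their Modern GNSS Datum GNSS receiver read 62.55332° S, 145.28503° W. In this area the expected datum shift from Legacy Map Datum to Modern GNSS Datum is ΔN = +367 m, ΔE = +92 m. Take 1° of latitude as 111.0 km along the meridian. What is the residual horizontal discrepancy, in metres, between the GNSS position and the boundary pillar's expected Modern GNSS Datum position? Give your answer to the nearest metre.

Observed coordinate differences: Δφ = +0.00368°, Δλ = +0.00197°.
Converting to metres (1° lat = 111000 m, cos φ = 0.460866): observed ΔN = 408.5 m, observed ΔE = 100.8 m.
Subtracting the expected shift leaves a residual of 408.5 − (367) = 41.5 m north and 100.8 − (92) = 8.8 m east.
Residual distance = √(41.5² + 8.8²) = 42.4 m.

42 m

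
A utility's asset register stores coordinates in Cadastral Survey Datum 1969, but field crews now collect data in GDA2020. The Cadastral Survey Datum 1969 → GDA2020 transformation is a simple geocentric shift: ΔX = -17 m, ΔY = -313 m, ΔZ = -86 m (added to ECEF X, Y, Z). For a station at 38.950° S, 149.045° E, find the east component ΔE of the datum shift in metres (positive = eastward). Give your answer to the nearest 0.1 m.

ΔE = 277.2 m

At φ = -38.950°, λ = 149.045°: sin φ = -0.628642, cos φ = 0.777695, sin λ = 0.514365, cos λ = -0.857572.
ΔE = −sin λ·ΔX + cos λ·ΔY = −(0.514365)·(-17) + (-0.857572)·(-313) = 277.16 m.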